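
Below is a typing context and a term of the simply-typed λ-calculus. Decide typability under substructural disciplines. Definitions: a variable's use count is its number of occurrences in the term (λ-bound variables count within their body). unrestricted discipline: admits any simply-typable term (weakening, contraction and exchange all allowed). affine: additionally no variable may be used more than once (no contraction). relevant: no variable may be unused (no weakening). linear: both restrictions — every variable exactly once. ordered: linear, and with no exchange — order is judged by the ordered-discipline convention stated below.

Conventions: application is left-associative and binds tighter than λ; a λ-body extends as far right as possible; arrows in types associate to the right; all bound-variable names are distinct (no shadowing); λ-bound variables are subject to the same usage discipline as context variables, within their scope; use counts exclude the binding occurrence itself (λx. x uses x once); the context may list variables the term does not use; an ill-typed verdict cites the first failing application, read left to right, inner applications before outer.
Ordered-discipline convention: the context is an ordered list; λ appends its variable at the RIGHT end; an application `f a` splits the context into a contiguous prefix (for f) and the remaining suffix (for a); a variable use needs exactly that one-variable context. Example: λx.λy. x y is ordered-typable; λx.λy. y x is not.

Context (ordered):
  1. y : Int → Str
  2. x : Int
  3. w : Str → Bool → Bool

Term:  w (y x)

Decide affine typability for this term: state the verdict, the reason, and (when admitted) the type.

yes — y, x, w: no repeats, contraction unneeded; term : Bool → Bool
counts: y: 1×, x: 1×, w: 1×
order of uses: w, y, x
typing: well-typed — term : Bool → Bool
summary: ordered ✗ | linear ✓ | affine ✓ | relevant ✓ | unrestricted ✓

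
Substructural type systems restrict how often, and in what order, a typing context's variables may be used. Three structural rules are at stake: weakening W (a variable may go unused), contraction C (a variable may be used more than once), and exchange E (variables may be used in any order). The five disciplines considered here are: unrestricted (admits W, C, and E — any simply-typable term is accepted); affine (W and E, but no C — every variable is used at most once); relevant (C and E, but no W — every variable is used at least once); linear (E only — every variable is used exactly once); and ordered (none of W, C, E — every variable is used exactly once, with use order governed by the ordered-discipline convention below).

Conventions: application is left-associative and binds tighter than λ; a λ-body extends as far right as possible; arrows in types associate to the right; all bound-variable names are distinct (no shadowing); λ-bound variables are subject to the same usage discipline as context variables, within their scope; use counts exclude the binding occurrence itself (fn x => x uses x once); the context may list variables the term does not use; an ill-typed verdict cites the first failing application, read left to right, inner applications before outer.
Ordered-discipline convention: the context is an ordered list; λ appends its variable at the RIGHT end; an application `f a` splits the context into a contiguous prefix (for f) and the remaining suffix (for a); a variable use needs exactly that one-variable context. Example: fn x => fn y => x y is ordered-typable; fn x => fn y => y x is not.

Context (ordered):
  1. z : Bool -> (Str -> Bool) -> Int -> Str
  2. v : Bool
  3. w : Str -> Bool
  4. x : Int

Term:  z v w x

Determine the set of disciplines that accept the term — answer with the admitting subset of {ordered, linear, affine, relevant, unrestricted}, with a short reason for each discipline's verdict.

admitting disciplines: ordered, linear, affine, relevant, unrestricted
variable uses: z: 1×, v: 1×, w: 1×, x: 1×
uses in reading order: z, v, w, x
typing: the term checks, with type Str
ordered: ✓, single-use (z, v, w, x), ordered derivation ok
linear: ✓, single use per variable (z, v, w, x)
affine: ✓, at most one use each (z, v, w, x)
relevant: ✓, at least one use each (z, v, w, x)
unrestricted: ✓, typability at Str is all that's needed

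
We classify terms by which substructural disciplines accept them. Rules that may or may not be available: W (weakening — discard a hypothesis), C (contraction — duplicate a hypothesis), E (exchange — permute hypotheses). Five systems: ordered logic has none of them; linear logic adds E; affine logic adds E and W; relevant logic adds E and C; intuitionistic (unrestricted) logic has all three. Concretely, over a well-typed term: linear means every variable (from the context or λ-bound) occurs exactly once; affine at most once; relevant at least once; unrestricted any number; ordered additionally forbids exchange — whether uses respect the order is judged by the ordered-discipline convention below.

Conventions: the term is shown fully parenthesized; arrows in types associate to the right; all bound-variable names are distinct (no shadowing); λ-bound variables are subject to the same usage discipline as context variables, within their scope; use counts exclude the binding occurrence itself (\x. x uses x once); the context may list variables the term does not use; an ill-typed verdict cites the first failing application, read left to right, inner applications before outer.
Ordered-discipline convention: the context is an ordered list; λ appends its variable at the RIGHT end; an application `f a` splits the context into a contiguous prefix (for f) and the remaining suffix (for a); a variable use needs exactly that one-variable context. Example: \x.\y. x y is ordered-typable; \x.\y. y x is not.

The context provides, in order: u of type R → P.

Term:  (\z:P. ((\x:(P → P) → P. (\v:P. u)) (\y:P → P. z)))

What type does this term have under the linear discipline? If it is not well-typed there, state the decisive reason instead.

not well-typed under linear — x, v, y never used (weakening)
usage: u ×1; z (λ-bound) ×1; x (λ-bound) ×0; v (λ-bound) ×0; y (λ-bound) ×0
use order (left to right): u, z
typing: ✓ — P → P → R → P
across the five disciplines: ordered ✗; linear ✗; affine ✓; relevant ✗; unrestricted ✓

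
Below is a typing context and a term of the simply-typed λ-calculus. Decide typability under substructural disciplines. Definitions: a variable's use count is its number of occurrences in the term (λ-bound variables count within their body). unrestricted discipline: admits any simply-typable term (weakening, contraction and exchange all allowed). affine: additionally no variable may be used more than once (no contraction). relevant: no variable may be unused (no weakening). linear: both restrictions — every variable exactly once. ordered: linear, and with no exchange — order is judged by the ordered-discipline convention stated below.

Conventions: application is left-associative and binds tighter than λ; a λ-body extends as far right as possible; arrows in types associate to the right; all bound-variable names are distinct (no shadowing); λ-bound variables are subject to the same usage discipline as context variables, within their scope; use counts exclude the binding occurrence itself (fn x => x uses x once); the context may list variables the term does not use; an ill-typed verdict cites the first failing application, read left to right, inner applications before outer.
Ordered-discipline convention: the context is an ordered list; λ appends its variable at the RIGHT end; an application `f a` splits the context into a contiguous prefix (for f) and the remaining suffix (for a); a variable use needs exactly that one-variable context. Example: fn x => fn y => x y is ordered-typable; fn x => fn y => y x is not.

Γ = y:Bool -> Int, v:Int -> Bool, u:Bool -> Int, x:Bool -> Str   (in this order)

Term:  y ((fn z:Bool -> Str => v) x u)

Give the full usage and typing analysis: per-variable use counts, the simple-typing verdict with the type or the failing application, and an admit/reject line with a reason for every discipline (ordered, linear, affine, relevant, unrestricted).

use counts: y=1; v=1; u=1; x=1; z (λ-bound)=0
use order (left to right): y, v, x, u
typing: ill-typed: argument of type Bool -> Int where Int is required
ordered: ✗, a type mismatch blocks all five
linear: ✗, the type mismatch rejects it
affine: ✗, not simply typable
relevant: ✗, fails simple typing
unrestricted: ✗, a type mismatch blocks all five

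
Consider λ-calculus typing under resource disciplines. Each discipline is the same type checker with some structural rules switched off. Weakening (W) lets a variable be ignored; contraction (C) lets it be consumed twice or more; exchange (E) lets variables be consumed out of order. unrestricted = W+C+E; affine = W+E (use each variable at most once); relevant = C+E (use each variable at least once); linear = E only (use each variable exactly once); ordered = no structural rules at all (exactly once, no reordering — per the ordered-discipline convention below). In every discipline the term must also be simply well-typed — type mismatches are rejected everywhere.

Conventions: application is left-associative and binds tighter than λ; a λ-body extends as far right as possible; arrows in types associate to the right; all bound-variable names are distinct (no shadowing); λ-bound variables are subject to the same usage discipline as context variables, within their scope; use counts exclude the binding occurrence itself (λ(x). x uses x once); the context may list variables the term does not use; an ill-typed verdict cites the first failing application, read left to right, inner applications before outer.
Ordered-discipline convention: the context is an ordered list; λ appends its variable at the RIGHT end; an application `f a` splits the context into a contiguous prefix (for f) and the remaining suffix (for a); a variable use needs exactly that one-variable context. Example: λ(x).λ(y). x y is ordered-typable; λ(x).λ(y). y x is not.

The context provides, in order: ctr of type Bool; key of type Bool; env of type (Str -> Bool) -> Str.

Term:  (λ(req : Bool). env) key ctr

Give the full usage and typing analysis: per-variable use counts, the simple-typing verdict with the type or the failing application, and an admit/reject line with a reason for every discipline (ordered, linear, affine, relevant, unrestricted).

usage: ctr: 1, key: 1, env: 1, req (bound): 0
uses in reading order: env, key, ctr
typing: ill-typed: argument of type Bool where Str -> Bool is required
ordered ✗ (the type mismatch rejects it)
linear ✗ (not simply typable)
affine ✗ (fails simple typing)
relevant ✗ (a type mismatch blocks all five)
unrestricted ✗ (the type mismatch rejects it)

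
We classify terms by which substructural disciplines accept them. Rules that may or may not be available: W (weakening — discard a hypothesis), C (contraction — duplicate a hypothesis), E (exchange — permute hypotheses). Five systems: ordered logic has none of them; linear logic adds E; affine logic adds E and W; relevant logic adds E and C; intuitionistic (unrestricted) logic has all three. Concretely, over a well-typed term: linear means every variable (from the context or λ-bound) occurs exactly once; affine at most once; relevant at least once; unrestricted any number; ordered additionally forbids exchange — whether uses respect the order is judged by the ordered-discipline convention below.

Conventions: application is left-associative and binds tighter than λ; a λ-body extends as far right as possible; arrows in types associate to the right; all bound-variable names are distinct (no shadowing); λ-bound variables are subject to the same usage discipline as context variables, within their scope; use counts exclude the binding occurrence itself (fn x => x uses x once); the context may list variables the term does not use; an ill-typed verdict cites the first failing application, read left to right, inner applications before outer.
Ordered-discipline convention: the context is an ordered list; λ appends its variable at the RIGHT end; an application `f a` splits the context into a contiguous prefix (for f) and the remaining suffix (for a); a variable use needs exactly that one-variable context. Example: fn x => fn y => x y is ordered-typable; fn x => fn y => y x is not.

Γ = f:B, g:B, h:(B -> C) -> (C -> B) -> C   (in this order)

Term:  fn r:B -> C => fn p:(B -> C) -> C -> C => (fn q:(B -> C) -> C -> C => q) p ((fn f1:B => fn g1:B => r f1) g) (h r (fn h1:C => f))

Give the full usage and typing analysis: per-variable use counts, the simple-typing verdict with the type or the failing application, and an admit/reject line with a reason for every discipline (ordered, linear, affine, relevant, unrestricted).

usage: f=1; g=1; h=1; r (λ-bound)=2; p (λ-bound)=1; q (λ-bound)=1; f1 (λ-bound)=1; g1 (λ-bound)=0; h1 (λ-bound)=0
uses in reading order: q, p, r, f1, g, h, r, f
typing: ✓ — (B -> C) -> ((B -> C) -> C -> C) -> C
ordered ✗ (uses contraction: r ×2; needs weakening: g1, h1 unused)
linear ✗ (uses contraction: r ×2; needs weakening: g1, h1 unused)
affine ✗ (uses contraction: r ×2)
relevant ✗ (needs weakening: g1, h1 unused)
unrestricted ✓ (simply typable at (B -> C) -> ((B -> C) -> C -> C) -> C; W, C, E all held)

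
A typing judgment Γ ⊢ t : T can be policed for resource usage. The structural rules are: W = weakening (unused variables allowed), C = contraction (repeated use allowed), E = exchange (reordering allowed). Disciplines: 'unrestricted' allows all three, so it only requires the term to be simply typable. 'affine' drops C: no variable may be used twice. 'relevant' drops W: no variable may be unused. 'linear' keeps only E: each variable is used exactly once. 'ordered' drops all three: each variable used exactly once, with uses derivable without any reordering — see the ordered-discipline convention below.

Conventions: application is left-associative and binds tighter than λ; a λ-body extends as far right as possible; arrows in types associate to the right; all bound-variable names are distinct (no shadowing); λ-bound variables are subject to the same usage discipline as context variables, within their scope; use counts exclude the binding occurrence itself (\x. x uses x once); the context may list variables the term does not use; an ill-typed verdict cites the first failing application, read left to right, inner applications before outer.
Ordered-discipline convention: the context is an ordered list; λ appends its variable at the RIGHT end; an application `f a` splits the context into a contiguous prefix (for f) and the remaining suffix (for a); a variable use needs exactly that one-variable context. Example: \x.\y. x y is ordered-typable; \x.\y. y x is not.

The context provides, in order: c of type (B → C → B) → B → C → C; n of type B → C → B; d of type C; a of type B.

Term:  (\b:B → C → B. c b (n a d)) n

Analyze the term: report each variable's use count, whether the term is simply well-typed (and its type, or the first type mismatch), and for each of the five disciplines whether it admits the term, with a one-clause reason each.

use counts: c: 1; n: 2; d: 1; a: 1; b (λ-bound): 1
left-to-right use order: c, b, n, a, d, n
typing: well-typed at C → C
ordered: ✗, repeated use of n ×2
linear: ✗, repeated use of n ×2
affine: ✗, repeated use of n ×2
relevant: ✓, none of c, n, d, a, b goes unused
unrestricted: ✓, typability at C → C is all that's needed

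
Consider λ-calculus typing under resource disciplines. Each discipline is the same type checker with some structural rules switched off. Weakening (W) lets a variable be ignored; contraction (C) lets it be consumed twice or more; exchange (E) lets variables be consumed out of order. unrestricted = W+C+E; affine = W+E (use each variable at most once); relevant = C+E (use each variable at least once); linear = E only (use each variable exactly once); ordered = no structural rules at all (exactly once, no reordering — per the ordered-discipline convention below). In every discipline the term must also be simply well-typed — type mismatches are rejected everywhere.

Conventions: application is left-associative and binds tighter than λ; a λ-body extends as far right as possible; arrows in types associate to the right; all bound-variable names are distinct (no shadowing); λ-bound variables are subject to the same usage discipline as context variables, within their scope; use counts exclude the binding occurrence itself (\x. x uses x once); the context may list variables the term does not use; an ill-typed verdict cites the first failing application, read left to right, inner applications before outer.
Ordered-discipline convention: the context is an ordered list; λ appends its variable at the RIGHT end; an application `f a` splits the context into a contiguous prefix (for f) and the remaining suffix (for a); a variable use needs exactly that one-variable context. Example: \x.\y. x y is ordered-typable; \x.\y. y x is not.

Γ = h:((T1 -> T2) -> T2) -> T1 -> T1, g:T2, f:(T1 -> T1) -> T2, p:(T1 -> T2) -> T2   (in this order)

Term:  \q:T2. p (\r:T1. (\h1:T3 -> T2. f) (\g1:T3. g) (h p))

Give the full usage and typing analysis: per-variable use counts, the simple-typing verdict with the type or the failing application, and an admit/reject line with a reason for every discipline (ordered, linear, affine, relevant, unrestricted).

variable uses: h ×1, g ×1, f ×1, p ×2, q (λ-bound) ×0, r (λ-bound) ×0, h1 (λ-bound) ×0, g1 (λ-bound) ×0
uses in reading order: p, f, g, h, p
typing: well-typed at T2 -> T2
ordered: ✗ — p ×2 used more than once (contraction); q, r, h1, g1 never used (weakening)
linear: ✗ — p ×2 used more than once (contraction); q, r, h1, g1 never used (weakening)
affine: ✗ — p ×2 used more than once (contraction)
relevant: ✗ — q, r, h1, g1 never used (weakening)
unrestricted: ✓ — well-typed at T2 -> T2; no restrictions here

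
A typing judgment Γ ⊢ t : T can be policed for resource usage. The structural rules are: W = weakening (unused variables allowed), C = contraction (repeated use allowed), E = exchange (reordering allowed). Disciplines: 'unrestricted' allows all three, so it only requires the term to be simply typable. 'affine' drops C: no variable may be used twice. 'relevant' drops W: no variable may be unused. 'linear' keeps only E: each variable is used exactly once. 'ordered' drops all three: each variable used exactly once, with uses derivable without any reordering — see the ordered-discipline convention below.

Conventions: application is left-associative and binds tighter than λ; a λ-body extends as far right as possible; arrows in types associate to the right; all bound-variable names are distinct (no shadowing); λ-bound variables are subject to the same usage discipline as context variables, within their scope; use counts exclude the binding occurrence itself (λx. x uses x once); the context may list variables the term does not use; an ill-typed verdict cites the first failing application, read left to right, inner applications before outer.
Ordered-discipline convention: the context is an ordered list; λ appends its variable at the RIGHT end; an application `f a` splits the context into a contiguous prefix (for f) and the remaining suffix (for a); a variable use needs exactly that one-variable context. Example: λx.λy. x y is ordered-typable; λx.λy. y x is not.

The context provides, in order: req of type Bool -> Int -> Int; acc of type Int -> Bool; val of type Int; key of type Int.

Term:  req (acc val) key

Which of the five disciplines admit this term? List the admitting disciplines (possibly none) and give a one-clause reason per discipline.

admitted in: ordered, linear, affine, relevant, unrestricted
counts: req: 1; acc: 1; val: 1; key: 1
order of uses: req, acc, val, key
typing: the term checks, with type Int
ordered: ✓, req, acc, val, key: once each, no exchange needed
linear: ✓, each of req, acc, val, key used exactly once
affine: ✓, none of req, acc, val, key used more than once
relevant: ✓, req, acc, val, key: all used, weakening unneeded
unrestricted: ✓, typability at Int is all that's needed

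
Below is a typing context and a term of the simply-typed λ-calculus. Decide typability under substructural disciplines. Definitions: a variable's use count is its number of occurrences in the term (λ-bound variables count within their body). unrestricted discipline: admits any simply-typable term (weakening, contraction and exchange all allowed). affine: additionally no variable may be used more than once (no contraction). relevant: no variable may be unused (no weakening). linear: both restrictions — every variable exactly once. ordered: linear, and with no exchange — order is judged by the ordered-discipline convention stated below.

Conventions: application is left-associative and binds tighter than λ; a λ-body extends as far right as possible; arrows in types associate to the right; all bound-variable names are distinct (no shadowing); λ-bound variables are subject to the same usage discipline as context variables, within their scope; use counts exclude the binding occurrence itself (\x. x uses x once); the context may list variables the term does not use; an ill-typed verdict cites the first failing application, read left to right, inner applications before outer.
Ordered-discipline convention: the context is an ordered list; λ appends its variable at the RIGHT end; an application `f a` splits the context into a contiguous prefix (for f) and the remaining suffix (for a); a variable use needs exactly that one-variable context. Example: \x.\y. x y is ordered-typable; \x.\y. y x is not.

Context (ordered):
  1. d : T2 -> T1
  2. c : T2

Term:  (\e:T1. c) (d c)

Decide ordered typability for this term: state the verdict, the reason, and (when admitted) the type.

no — needs contraction — c ×2; unused: e — weakening required
usage: d: 1; c: 2; e (bound): 0
left-to-right use order: c, d, c
typing: ✓ — T2
summary: ordered ✗; linear ✗; affine ✗; relevant ✗; unrestricted ✓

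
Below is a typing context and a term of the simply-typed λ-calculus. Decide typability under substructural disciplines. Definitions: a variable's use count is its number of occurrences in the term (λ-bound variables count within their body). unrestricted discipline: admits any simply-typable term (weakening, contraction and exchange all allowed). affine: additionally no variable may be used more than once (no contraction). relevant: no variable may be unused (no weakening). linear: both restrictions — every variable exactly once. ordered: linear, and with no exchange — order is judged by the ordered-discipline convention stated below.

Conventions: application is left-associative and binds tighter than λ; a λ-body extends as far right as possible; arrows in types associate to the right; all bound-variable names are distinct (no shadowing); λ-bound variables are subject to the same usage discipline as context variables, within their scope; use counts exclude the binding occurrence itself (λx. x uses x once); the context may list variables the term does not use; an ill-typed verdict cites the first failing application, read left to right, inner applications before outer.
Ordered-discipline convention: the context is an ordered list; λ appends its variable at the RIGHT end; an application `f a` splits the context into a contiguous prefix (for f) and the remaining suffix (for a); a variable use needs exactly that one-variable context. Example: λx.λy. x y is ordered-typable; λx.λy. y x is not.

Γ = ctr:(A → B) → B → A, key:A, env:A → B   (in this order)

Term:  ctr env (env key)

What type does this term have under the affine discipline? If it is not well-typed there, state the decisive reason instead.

not well-typed under affine — needs contraction — env ×2
variable uses: ctr: 1; key: 1; env: 2
order of uses: ctr, env, env, key
typing: ✓ — A
per-discipline verdicts: ordered ✗, linear ✗, affine ✗, relevant ✓, unrestricted ✓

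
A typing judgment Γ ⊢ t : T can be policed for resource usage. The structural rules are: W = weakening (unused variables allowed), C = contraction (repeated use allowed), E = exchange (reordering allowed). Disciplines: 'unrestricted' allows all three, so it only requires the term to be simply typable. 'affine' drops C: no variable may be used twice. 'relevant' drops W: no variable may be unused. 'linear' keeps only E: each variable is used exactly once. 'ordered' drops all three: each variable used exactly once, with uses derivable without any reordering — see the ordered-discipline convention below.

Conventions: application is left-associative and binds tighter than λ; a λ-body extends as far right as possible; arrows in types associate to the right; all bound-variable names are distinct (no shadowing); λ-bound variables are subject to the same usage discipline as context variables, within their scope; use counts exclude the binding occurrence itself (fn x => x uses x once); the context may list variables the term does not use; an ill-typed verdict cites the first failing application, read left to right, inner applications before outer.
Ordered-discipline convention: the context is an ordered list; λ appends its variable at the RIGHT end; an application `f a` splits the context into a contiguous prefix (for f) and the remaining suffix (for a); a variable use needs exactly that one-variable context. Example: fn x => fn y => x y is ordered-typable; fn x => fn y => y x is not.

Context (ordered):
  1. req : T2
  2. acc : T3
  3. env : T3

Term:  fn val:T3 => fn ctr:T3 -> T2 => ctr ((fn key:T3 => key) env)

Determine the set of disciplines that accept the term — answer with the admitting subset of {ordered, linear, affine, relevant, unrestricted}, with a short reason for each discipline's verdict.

admitted in: affine, unrestricted
usage: req: 0; acc: 0; env: 1; val [bound]: 0; ctr [bound]: 1; key [bound]: 1
order of uses: ctr, key, env
typing: well-typed at T3 -> (T3 -> T2) -> T2
ordered: ✗, needs weakening: req, acc, val unused
linear: ✗, needs weakening: req, acc, val unused
affine: ✓, no duplicate uses among req, acc, env, val, ctr, key
relevant: ✗, needs weakening: req, acc, val unused
unrestricted: ✓, type-checks (T3 -> (T3 -> T2) -> T2) and nothing is barred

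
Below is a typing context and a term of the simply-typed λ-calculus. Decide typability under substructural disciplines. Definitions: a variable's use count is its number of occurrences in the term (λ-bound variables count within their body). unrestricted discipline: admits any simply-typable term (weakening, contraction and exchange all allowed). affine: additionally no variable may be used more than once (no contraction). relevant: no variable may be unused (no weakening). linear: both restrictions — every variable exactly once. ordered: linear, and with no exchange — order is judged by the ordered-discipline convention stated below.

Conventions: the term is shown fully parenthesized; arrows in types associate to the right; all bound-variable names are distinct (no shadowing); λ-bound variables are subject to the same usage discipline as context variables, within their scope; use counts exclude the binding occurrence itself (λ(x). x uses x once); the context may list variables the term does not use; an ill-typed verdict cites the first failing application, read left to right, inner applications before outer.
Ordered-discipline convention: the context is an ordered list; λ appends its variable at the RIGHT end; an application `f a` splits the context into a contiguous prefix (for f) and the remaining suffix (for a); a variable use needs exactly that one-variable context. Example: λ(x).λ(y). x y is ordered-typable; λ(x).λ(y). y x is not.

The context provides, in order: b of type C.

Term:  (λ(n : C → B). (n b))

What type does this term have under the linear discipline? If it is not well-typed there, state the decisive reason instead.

term : (C → B) → B
counts: b ×1, n (λ-bound) ×1
use order (left to right): n, b
typing: ✓ — (C → B) → B
per-discipline verdicts: ordered ✗, linear ✓, affine ✓, relevant ✓, unrestricted ✓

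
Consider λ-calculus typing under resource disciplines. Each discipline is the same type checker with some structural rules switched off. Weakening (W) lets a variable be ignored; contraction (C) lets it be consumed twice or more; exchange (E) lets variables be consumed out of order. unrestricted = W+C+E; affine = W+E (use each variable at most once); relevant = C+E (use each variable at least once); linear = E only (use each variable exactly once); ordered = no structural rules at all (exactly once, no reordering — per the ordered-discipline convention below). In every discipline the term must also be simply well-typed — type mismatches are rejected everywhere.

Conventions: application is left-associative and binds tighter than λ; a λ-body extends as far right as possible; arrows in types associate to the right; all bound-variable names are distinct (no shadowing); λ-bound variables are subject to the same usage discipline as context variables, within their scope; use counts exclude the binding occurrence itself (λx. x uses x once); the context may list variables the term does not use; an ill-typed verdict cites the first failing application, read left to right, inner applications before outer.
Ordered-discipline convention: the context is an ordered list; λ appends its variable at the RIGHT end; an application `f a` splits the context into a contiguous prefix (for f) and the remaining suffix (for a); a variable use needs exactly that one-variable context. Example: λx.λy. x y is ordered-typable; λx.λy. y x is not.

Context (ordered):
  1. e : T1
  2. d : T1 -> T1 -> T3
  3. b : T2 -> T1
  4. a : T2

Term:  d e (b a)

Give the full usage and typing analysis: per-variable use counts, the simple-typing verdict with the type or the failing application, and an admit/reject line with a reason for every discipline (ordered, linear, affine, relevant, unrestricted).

use counts: e: 1, d: 1, b: 1, a: 1
uses in reading order: d, e, b, a
typing: ✓ — T3
ordered ✗ (no contiguous prefix/suffix split fits d, e, b, a)
linear ✓ (single use per variable (e, d, b, a))
affine ✓ (no duplicate uses among e, d, b, a)
relevant ✓ (e, d, b, a: all used, weakening unneeded)
unrestricted ✓ (type-checks (T3) and nothing is barred)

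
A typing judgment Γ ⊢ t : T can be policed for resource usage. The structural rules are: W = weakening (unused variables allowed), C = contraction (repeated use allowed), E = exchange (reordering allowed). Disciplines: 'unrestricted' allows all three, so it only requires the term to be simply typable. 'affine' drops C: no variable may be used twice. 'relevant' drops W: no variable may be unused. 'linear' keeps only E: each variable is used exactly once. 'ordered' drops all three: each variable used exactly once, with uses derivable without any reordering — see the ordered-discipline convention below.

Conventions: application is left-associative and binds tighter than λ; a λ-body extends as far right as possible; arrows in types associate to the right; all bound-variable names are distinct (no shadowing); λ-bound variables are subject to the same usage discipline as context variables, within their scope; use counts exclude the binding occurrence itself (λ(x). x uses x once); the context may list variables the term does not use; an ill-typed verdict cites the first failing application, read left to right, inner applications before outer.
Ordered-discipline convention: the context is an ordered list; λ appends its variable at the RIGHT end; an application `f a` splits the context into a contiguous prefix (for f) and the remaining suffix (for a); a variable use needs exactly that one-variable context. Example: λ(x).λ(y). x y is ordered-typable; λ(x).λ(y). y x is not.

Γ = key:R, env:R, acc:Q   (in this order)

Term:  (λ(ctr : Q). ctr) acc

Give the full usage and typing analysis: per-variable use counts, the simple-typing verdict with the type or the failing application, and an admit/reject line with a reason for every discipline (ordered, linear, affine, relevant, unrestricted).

counts: key=0; env=0; acc=1; ctr [bound]=1
uses in reading order: ctr, acc
typing: well-typed at Q
ordered: ✗, key, env left unused
linear: ✗, key, env left unused
affine: ✓, none of key, env, acc, ctr used more than once
relevant: ✗, key, env left unused
unrestricted: ✓, typability at Q is all that's needed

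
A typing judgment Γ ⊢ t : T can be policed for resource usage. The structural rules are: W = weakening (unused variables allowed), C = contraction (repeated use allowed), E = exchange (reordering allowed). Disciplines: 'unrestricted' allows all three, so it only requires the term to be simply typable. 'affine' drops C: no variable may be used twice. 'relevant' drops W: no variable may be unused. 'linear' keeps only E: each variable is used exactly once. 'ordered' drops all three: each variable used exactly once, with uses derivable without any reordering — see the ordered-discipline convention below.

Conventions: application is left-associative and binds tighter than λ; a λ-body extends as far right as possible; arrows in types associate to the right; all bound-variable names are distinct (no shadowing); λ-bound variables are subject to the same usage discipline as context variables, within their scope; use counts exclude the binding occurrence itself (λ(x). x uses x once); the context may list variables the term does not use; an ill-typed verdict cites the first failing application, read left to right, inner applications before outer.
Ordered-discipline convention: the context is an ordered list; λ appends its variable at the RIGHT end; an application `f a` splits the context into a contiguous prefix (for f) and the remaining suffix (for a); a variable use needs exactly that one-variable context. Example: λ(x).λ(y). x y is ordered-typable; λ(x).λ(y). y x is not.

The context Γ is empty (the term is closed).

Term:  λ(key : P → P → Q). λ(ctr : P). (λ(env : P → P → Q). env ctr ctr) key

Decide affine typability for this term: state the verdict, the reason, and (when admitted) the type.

no — needs contraction — ctr ×2
use counts: key (λ-bound)=1; ctr (λ-bound)=2; env (λ-bound)=1
use order (left to right): env, ctr, ctr, key
typing: ✓ — (P → P → Q) → P → Q
all disciplines: ordered ✗ · linear ✗ · affine ✗ · relevant ✓ · unrestricted ✓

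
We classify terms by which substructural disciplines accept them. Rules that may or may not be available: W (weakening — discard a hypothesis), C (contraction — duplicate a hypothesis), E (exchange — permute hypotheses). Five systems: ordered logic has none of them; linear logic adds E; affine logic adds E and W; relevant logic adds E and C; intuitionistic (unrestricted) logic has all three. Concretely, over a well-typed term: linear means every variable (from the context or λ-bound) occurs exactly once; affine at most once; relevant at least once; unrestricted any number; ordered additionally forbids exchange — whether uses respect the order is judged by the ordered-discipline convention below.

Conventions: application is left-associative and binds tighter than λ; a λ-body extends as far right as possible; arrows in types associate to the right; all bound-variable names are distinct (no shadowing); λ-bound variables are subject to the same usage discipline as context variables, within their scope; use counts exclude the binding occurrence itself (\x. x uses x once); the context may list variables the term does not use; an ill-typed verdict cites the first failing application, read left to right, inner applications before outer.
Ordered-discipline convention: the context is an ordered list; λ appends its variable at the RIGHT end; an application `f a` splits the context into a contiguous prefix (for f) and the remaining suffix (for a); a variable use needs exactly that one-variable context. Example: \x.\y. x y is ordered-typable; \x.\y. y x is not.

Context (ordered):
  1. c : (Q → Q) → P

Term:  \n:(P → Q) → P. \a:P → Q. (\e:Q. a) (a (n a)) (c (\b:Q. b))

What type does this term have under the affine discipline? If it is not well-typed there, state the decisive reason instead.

not well-typed under affine — uses contraction: a ×3
use counts: c ×1; n (bound) ×1; a (bound) ×3; e (bound) ×0; b (bound) ×1
use order (left to right): a, a, n, a, c, b
typing: the term checks, with type ((P → Q) → P) → (P → Q) → Q
across the five disciplines: ordered ✗; linear ✗; affine ✗; relevant ✗; unrestricted ✓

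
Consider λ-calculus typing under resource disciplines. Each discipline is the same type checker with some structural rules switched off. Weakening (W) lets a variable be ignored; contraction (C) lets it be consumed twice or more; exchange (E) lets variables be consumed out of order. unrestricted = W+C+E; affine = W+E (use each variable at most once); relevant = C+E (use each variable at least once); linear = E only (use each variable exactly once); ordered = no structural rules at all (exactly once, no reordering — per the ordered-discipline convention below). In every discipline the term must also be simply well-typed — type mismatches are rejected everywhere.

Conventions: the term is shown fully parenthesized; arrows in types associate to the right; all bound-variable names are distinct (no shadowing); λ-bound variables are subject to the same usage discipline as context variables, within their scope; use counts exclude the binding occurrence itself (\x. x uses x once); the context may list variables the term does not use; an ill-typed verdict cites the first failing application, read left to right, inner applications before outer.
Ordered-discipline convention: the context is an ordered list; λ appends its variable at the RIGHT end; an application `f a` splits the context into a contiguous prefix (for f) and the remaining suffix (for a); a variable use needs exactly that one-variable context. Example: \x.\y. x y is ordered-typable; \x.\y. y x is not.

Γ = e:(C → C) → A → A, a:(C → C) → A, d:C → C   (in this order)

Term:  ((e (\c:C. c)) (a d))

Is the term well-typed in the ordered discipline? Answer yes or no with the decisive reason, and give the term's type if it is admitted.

yes — e, a, d, c: once each, no exchange needed; term : A
counts: e: 1; a: 1; d: 1; c (bound): 1
uses in reading order: e, c, a, d
typing: ✓ — A
per-discipline verdicts: ordered ✓ · linear ✓ · affine ✓ · relevant ✓ · unrestricted ✓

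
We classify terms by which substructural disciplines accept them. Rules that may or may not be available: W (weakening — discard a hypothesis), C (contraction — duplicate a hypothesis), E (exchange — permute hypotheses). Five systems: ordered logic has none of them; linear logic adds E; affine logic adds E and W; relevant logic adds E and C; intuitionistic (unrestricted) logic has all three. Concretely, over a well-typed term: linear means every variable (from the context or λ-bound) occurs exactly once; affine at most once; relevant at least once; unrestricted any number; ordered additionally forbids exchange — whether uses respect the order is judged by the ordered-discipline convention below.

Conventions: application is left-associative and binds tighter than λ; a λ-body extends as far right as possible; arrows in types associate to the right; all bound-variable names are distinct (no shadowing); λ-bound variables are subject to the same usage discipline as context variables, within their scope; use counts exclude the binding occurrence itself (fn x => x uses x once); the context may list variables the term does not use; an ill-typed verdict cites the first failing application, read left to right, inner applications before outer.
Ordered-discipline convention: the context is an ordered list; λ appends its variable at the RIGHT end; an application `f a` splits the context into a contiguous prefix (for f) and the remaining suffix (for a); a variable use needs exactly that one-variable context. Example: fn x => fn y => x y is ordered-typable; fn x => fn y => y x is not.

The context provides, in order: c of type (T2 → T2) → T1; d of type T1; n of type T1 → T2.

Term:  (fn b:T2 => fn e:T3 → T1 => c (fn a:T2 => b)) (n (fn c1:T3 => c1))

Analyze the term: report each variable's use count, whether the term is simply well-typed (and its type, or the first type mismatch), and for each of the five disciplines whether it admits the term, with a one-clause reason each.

variable uses: c=1, d=0, n=1, b [bound]=1, e [bound]=0, a [bound]=0, c1 [bound]=1
use order (left to right): c, b, n, c1
typing: ill-typed: an argument T3 → T3 mismatches the expected T1
ordered: ✗, the type mismatch rejects it
linear: ✗, not simply typable
affine: ✗, fails simple typing
relevant: ✗, a type mismatch blocks all five
unrestricted: ✗, the type mismatch rejects it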